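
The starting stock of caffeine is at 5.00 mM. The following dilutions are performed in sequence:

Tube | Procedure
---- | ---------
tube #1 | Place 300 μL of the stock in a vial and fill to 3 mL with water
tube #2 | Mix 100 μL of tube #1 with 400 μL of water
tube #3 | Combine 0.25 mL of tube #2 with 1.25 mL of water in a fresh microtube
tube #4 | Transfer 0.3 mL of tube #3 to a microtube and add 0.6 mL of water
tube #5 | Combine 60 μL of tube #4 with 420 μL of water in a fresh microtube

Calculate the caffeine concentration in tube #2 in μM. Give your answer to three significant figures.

100 μM

Step 1: 300 μL brought to 3 mL → factor 3000/300 = 10
Step 2: 100 μL + 400 μL = 500 μL total → factor 500/100 = 5
Dilution factor through tube #2 = 10 × 5 = 50
[tube #2] = 5.00 mM / 50 = 0.1000 mM = 100 μM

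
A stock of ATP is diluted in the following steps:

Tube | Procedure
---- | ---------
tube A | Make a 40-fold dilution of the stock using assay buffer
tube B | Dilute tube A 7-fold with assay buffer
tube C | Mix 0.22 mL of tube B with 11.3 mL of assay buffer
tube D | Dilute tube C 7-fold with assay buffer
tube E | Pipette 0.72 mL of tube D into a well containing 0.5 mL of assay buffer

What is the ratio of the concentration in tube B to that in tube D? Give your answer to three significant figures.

367

Step 1: 40-fold → factor 40
Step 2: 7-fold → factor 7
Step 3: 0.22 mL + 11.3 mL = 11.52 mL total → factor 11.52/0.22 = 52.364
Step 4: 7-fold → factor 7
Dilution factor to tube B = 280; to tube D = 1.0263 × 10^5
[tube B]/[tube D] = (factor to tube D)/(factor to tube B) = 1.0263 × 10^5/280 = 367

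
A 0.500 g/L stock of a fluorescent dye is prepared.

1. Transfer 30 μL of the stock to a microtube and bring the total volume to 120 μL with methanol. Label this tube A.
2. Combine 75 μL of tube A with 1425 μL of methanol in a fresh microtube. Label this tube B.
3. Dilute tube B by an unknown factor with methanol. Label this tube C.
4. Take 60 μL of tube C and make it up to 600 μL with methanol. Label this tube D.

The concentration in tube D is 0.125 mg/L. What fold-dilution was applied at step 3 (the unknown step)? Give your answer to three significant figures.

5.00-fold

Step 1: 30 μL brought to 120 μL → factor 120/30 = 4
Step 2: 75 μL + 1425 μL = 1500 μL total → factor 1500/75 = 20
Step 3: unknown factor x
Step 4: 60 μL brought to 600 μL → factor 600/60 = 10
Product of known-step factors = 800
Overall factor = 0.500 g/L / (0.125 mg/L) = 4000
x = 4000 / 800 = 5.00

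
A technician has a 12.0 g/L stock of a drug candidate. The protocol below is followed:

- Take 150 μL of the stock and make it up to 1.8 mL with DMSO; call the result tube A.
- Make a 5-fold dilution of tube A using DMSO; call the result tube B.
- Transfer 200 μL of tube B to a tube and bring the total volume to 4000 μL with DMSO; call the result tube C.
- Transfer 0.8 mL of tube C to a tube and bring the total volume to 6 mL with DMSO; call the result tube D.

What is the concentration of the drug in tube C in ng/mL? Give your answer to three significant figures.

1.00 × 10^4 ng/mL

Step 1: 150 μL brought to 1.8 mL → factor 1800/150 = 12
Step 2: 5-fold → factor 5
Step 3: 200 μL brought to 4000 μL → factor 4000/200 = 20
Dilution factor through tube C = 12 × 5 × 20 = 1200
[tube C] = 12.0 g/L / 1200 = 0.01000 g/L = 1.00 × 10^4 ng/mL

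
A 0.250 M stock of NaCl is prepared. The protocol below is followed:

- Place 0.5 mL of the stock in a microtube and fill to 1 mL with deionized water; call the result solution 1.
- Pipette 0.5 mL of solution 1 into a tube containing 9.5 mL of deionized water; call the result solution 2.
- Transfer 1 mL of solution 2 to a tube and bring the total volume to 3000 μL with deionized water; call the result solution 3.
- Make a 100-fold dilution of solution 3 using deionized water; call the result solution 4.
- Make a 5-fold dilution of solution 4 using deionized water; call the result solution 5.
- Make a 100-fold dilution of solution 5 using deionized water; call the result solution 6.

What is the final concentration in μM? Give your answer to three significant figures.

0.0417 μM

Step 1: 0.5 mL brought to 1 mL → factor 1/0.5 = 2
Step 2: 0.5 mL + 9.5 mL = 10 mL total → factor 10/0.5 = 20
Step 3: 1 mL brought to 3000 μL → factor 3/1 = 3
Step 4: 100-fold → factor 100
Step 5: 5-fold → factor 5
Step 6: 100-fold → factor 100
Overall dilution factor = 2 × 20 × 3 × 100 × 5 × 100 = 6 × 10^6
Final = 0.250 M / 6 × 10^6 = 4.167 × 10^-8 M = 0.0417 μM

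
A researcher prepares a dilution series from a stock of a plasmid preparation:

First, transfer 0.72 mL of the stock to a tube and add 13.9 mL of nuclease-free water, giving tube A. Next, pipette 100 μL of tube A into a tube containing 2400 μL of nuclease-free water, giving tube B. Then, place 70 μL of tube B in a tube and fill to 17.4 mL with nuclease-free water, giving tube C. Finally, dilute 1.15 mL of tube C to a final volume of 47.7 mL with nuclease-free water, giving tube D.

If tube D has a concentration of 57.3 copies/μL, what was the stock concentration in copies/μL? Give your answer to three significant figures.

Step 1: 0.72 mL + 13.9 mL = 14.62 mL total → factor 14.62/0.72 = 20.306
Step 2: 100 μL + 2400 μL = 2500 μL total → factor 2500/100 = 25
Step 3: 70 μL brought to 17.4 mL → factor 17400/70 = 248.57
Step 4: 1.15 mL brought to 47.7 mL → factor 47.7/1.15 = 41.478
Overall dilution factor = 20.306 × 25 × 248.57 × 41.478 = 5.2339 × 10^6
Stock = 57.3 copies/μL × 5.2339 × 10^6 = 3.00 × 10^8 copies/μL

3.00 × 10^8 copies/μL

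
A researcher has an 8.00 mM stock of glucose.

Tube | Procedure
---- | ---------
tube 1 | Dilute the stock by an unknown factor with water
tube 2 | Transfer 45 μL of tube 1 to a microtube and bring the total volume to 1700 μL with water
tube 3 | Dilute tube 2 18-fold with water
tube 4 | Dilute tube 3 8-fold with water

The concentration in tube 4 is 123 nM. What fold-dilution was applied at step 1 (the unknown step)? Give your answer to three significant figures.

Step 1: unknown factor x
Step 2: 45 μL brought to 1700 μL → factor 1700/45 = 37.778
Step 3: 18-fold → factor 18
Step 4: 8-fold → factor 8
Product of known-step factors = 5440
Overall factor = 8.00 mM / (123 nM) = 65041
x = 65041 / 5440 = 12.0

12.0-fold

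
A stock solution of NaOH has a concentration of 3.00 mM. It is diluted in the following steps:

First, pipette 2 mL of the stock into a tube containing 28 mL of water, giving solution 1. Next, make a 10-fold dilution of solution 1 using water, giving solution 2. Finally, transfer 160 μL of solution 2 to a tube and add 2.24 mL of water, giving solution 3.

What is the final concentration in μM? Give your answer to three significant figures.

Step 1: 2 mL + 28 mL = 30 mL total → factor 30/2 = 15
Step 2: 10-fold → factor 10
Step 3: 160 μL + 2.24 mL = 2400 μL total → factor 2400/160 = 15
Overall dilution factor = 15 × 10 × 15 = 2250
Final = 3.00 mM / 2250 = 0.001333 mM = 1.33 μM

1.33 μM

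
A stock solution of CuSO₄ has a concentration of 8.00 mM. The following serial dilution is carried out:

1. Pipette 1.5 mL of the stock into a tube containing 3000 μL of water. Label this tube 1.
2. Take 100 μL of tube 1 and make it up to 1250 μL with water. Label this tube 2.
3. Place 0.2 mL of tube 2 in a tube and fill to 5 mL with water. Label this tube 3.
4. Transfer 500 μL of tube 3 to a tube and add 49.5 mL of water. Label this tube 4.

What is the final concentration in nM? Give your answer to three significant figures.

Step 1: 1.5 mL + 3000 μL = 4.5 mL total → factor 4.5/1.5 = 3
Step 2: 100 μL brought to 1250 μL → factor 1250/100 = 12.5
Step 3: 0.2 mL brought to 5 mL → factor 5/0.2 = 25
Step 4: 500 μL + 49.5 mL = 50000 μL total → factor 50000/500 = 100
Overall dilution factor = 3 × 12.5 × 25 × 100 = 93750
Final = 8.00 mM / 93750 = 8.533 × 10^-5 mM = 85.3 nM

85.3 nM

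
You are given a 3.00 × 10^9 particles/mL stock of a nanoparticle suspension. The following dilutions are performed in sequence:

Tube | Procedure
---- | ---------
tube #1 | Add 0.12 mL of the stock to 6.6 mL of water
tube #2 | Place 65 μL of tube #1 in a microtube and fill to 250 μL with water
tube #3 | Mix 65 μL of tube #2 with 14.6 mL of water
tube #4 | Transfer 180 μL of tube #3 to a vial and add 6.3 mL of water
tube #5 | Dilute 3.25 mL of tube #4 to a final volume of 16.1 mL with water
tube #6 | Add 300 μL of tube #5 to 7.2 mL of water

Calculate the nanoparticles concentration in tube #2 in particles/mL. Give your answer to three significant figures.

1.39 × 10^7 particles/mL

Step 1: 0.12 mL + 6.6 mL = 6.72 mL total → factor 6.72/0.12 = 56
Step 2: 65 μL brought to 250 μL → factor 250/65 = 3.8462
Dilution factor through tube #2 = 56 × 3.8462 = 215.38
[tube #2] = 3.00 × 10^9 particles/mL / 215.38 = 1.39 × 10^7 particles/mL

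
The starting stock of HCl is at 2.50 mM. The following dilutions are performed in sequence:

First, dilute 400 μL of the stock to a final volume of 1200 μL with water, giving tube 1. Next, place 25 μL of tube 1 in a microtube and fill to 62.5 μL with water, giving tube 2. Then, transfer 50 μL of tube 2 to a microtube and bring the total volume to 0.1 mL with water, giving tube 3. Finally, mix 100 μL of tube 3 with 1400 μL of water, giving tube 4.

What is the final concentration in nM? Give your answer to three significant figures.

1.11 × 10^4 nM

Step 1: 400 μL brought to 1200 μL → factor 1200/400 = 3
Step 2: 25 μL brought to 62.5 μL → factor 62.5/25 = 2.5
Step 3: 50 μL brought to 0.1 mL → factor 100/50 = 2
Step 4: 100 μL + 1400 μL = 1500 μL total → factor 1500/100 = 15
Overall dilution factor = 3 × 2.5 × 2 × 15 = 225
Final = 2.50 mM / 225 = 0.01111 mM = 1.11 × 10^4 nM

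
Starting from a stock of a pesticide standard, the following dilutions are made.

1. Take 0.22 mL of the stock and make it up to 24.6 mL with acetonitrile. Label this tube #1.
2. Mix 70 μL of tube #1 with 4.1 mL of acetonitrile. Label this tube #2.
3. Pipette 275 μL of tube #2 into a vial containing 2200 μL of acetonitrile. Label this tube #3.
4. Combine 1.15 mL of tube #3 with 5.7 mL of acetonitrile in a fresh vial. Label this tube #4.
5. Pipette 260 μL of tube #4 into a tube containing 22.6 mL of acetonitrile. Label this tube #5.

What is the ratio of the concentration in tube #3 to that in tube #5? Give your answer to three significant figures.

524

Step 1: 0.22 mL brought to 24.6 mL → factor 24.6/0.22 = 111.82
Step 2: 70 μL + 4.1 mL = 4170 μL total → factor 4170/70 = 59.571
Step 3: 275 μL + 2200 μL = 2475 μL total → factor 2475/275 = 9
Step 4: 1.15 mL + 5.7 mL = 6.85 mL total → factor 6.85/1.15 = 5.9565
Step 5: 260 μL + 22.6 mL = 22860 μL total → factor 22860/260 = 87.923
Dilution factor to tube #3 = 59951; to tube #5 = 3.1397 × 10^7
[tube #3]/[tube #5] = (factor to tube #5)/(factor to tube #3) = 3.1397 × 10^7/59951 = 524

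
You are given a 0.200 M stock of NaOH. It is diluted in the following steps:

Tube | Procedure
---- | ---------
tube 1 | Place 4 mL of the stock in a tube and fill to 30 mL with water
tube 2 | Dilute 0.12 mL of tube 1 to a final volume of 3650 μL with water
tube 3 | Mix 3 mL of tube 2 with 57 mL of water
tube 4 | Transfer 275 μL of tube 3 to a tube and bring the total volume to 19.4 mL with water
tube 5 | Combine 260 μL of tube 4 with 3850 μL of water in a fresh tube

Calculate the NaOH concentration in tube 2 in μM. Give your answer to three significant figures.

Step 1: 4 mL brought to 30 mL → factor 30/4 = 7.5
Step 2: 0.12 mL brought to 3650 μL → factor 3.65/0.12 = 30.417
Dilution factor through tube 2 = 7.5 × 30.417 = 228.12
[tube 2] = 0.200 M / 228.12 = 0.0008767 M = 877 μM

877 μM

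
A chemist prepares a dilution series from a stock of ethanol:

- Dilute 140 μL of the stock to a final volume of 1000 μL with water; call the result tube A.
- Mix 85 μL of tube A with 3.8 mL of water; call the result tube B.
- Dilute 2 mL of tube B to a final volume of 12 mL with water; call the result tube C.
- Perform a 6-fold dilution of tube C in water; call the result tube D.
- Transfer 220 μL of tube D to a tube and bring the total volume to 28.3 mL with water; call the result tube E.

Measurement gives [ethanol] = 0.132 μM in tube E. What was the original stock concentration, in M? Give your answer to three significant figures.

Step 1: 140 μL brought to 1000 μL → factor 1000/140 = 7.1429
Step 2: 85 μL + 3.8 mL = 3885 μL total → factor 3885/85 = 45.706
Step 3: 2 mL brought to 12 mL → factor 12/2 = 6
Step 4: 6-fold → factor 6
Step 5: 220 μL brought to 28.3 mL → factor 28300/220 = 128.64
Overall dilution factor = 7.1429 × 45.706 × 6 × 6 × 128.64 = 1.5119 × 10^6
Stock = 0.132 μM × 1.5119 × 10^6 = 1.996 × 10^5 μM = 0.200 M

0.200 M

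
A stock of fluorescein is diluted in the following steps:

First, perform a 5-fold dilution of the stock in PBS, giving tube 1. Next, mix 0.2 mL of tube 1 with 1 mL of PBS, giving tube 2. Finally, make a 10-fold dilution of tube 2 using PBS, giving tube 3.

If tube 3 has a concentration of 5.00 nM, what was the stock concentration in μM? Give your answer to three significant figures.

Step 1: 5-fold → factor 5
Step 2: 0.2 mL + 1 mL = 1.2 mL total → factor 1.2/0.2 = 6
Step 3: 10-fold → factor 10
Overall dilution factor = 5 × 6 × 10 = 300
Stock = 5.00 nM × 300 = 1500 nM = 1.50 μM

1.50 μM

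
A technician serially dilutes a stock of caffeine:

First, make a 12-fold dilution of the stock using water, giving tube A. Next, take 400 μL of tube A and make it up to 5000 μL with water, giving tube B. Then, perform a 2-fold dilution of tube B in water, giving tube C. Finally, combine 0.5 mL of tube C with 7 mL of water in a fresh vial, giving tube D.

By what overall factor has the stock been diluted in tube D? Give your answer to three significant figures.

4.50 × 10^3

Step 1: 12-fold → factor 12
Step 2: 400 μL brought to 5000 μL → factor 5000/400 = 12.5
Step 3: 2-fold → factor 2
Step 4: 0.5 mL + 7 mL = 7.5 mL total → factor 7.5/0.5 = 15
Overall dilution factor = 12 × 12.5 × 2 × 15 = 4500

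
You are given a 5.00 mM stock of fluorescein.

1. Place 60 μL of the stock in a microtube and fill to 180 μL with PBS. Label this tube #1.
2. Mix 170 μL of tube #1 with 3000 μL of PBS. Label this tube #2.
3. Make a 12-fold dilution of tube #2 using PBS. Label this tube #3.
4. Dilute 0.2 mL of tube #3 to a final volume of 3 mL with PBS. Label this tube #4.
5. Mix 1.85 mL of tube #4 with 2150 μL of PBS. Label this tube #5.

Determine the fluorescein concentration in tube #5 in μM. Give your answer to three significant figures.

0.230 μM

Step 1: 60 μL brought to 180 μL → factor 180/60 = 3
Step 2: 170 μL + 3000 μL = 3170 μL total → factor 3170/170 = 18.647
Step 3: 12-fold → factor 12
Step 4: 0.2 mL brought to 3 mL → factor 3/0.2 = 15
Step 5: 1.85 mL + 2150 μL = 4 mL total → factor 4/1.85 = 2.1622
Overall dilution factor = 3 × 18.647 × 12 × 15 × 2.1622 = 21772
Final = 5.00 mM / 21772 = 0.0002297 mM = 0.230 μM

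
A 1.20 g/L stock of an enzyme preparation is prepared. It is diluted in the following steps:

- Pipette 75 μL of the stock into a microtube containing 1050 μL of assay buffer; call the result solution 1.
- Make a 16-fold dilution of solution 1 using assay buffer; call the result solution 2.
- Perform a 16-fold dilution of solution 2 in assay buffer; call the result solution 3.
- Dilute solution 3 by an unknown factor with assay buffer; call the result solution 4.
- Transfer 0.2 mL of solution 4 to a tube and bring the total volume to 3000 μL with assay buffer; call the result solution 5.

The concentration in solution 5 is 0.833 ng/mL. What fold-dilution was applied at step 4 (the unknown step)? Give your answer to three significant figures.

25.0-fold

Step 1: 75 μL + 1050 μL = 1125 μL total → factor 1125/75 = 15
Step 2: 16-fold → factor 16
Step 3: 16-fold → factor 16
Step 4: unknown factor x
Step 5: 0.2 mL brought to 3000 μL → factor 3/0.2 = 15
Product of known-step factors = 57600
Overall factor = 1.20 g/L / (0.833 ng/mL) = 1.4406 × 10^6
x = 1.4406 × 10^6 / 57600 = 25.0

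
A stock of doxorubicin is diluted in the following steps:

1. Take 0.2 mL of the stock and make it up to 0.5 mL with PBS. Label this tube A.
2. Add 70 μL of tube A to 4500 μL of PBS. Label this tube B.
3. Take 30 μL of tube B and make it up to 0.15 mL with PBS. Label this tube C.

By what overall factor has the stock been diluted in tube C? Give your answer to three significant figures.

Step 1: 0.2 mL brought to 0.5 mL → factor 0.5/0.2 = 2.5
Step 2: 70 μL + 4500 μL = 4570 μL total → factor 4570/70 = 65.286
Step 3: 30 μL brought to 0.15 mL → factor 150/30 = 5
Overall dilution factor = 2.5 × 65.286 × 5 = 816.07

816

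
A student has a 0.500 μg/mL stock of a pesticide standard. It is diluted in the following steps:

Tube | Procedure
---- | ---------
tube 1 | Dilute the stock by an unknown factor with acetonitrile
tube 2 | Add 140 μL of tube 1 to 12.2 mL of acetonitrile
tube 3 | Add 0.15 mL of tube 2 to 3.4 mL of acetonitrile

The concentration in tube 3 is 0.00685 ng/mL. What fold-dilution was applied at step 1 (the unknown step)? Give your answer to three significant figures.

Step 1: unknown factor x
Step 2: 140 μL + 12.2 mL = 12340 μL total → factor 12340/140 = 88.143
Step 3: 0.15 mL + 3.4 mL = 3.55 mL total → factor 3.55/0.15 = 23.667
Product of known-step factors = 2086
Overall factor = 0.500 μg/mL / (0.00685 ng/mL) = 72993
x = 72993 / 2086 = 35.0

35.0-fold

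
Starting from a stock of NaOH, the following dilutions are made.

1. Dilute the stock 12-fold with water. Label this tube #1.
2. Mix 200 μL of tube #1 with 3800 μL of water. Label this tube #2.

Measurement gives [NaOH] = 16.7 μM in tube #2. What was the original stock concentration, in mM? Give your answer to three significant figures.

4.01 mM

Step 1: 12-fold → factor 12
Step 2: 200 μL + 3800 μL = 4000 μL total → factor 4000/200 = 20
Overall dilution factor = 12 × 20 = 240
Stock = 16.7 μM × 240 = 4008 μM = 4.01 mM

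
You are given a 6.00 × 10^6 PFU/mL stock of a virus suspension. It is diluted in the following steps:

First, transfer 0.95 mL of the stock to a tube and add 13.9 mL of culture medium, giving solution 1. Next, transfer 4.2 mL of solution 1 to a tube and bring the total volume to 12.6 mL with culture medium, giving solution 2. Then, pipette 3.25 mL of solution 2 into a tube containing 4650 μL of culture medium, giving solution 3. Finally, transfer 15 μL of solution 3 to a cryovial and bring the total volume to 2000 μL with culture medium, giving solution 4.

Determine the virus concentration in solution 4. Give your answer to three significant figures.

Step 1: 0.95 mL + 13.9 mL = 14.85 mL total → factor 14.85/0.95 = 15.632
Step 2: 4.2 mL brought to 12.6 mL → factor 12.6/4.2 = 3
Step 3: 3.25 mL + 4650 μL = 7.9 mL total → factor 7.9/3.25 = 2.4308
Step 4: 15 μL brought to 2000 μL → factor 2000/15 = 133.33
Overall dilution factor = 15.632 × 3 × 2.4308 × 133.33 = 15199
Final = 6.00 × 10^6 PFU/mL / 15199 = 395 PFU/mL

395 PFU/mL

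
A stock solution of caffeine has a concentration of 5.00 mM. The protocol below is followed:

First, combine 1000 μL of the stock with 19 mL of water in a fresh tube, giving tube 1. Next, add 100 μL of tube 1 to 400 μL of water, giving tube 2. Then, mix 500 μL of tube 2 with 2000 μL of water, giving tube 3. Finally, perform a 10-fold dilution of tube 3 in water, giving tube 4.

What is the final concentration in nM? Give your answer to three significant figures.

1.00 × 10^3 nM

Step 1: 1000 μL + 19 mL = 20000 μL total → factor 20000/1000 = 20
Step 2: 100 μL + 400 μL = 500 μL total → factor 500/100 = 5
Step 3: 500 μL + 2000 μL = 2500 μL total → factor 2500/500 = 5
Step 4: 10-fold → factor 10
Overall dilution factor = 20 × 5 × 5 × 10 = 5000
Final = 5.00 mM / 5000 = 0.001000 mM = 1.00 × 10^3 nM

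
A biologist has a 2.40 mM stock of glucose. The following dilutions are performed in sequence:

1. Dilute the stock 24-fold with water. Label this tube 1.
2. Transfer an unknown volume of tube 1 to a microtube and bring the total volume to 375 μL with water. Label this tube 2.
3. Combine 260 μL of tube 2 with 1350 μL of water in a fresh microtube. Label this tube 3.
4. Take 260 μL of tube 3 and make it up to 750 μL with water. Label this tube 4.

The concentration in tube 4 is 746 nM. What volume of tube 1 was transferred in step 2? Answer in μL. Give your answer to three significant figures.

Step 1: 24-fold → factor 24
Step 2: v brought to 375 μL → factor = 375 μL/v
Step 3: 260 μL + 1350 μL = 1610 μL total → factor 1610/260 = 6.1923
Step 4: 260 μL brought to 750 μL → factor 750/260 = 2.8846
Product of known-step factors = 428.7
Overall factor = 2.40 mM / (746 nM) = 3217.2
Step-2 factor = 3217.2 / 428.7 = 7.5045
v = 375 μL / 7.5045 = 50.0 μL

50.0 μL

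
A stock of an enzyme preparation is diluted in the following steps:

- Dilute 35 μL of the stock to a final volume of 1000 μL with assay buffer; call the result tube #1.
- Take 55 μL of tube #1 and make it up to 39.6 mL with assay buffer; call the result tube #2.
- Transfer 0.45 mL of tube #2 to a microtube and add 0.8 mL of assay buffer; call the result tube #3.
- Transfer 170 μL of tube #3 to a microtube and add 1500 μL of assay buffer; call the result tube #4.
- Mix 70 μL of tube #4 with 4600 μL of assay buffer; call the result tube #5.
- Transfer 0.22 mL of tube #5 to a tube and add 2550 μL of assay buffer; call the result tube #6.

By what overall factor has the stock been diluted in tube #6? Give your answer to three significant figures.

4.72 × 10^8

Step 1: 35 μL brought to 1000 μL → factor 1000/35 = 28.571
Step 2: 55 μL brought to 39.6 mL → factor 39600/55 = 720
Step 3: 0.45 mL + 0.8 mL = 1.25 mL total → factor 1.25/0.45 = 2.7778
Step 4: 170 μL + 1500 μL = 1670 μL total → factor 1670/170 = 9.8235
Step 5: 70 μL + 4600 μL = 4670 μL total → factor 4670/70 = 66.714
Step 6: 0.22 mL + 2550 μL = 2.77 mL total → factor 2.77/0.22 = 12.591
Overall dilution factor = 28.571 × 720 × 2.7778 × 9.8235 × 66.714 × 12.591 = 4.7153 × 10^8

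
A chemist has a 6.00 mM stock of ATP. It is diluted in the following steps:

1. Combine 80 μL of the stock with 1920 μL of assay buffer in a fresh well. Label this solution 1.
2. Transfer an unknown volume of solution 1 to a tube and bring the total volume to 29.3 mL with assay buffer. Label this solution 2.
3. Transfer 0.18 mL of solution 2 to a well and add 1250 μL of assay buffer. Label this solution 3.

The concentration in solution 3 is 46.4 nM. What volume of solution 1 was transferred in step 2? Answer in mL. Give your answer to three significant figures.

Step 1: 80 μL + 1920 μL = 2000 μL total → factor 2000/80 = 25
Step 2: v brought to 29.3 mL → factor = 29.3 mL/v
Step 3: 0.18 mL + 1250 μL = 1.43 mL total → factor 1.43/0.18 = 7.9444
Product of known-step factors = 198.61
Overall factor = 6.00 mM / (46.4 nM) = 1.2931 × 10^5
Step-2 factor = 1.2931 × 10^5 / 198.61 = 651.07
v = 29.3 mL / 651.07 = 0.0450 mL

0.0450 mL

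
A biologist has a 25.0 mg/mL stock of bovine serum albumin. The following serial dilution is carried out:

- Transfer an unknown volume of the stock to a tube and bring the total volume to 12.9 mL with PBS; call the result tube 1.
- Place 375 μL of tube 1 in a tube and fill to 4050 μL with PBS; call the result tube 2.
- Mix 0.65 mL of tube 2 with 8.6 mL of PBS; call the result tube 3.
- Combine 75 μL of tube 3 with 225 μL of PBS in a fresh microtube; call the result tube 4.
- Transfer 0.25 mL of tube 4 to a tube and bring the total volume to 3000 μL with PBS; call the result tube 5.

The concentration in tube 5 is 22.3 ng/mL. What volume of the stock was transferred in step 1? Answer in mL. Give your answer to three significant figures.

0.0849 mL

Step 1: v brought to 12.9 mL → factor = 12.9 mL/v
Step 2: 375 μL brought to 4050 μL → factor 4050/375 = 10.8
Step 3: 0.65 mL + 8.6 mL = 9.25 mL total → factor 9.25/0.65 = 14.231
Step 4: 75 μL + 225 μL = 300 μL total → factor 300/75 = 4
Step 5: 0.25 mL brought to 3000 μL → factor 3/0.25 = 12
Product of known-step factors = 7377.2
Overall factor = 25.0 mg/mL / (22.3 ng/mL) = 1.1211 × 10^6
Step-1 factor = 1.1211 × 10^6 / 7377.2 = 151.96
v = 12.9 mL / 151.96 = 0.0849 mL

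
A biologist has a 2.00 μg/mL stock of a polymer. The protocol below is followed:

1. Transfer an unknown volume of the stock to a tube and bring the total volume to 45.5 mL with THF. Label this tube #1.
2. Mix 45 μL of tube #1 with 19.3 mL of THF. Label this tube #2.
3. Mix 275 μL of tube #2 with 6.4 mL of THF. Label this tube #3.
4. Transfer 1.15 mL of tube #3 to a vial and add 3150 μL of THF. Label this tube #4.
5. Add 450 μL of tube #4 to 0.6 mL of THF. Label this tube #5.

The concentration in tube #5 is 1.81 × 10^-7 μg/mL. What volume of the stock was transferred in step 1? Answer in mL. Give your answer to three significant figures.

0.375 mL

Step 1: v brought to 45.5 mL → factor = 45.5 mL/v
Step 2: 45 μL + 19.3 mL = 19345 μL total → factor 19345/45 = 429.89
Step 3: 275 μL + 6.4 mL = 6675 μL total → factor 6675/275 = 24.273
Step 4: 1.15 mL + 3150 μL = 4.3 mL total → factor 4.3/1.15 = 3.7391
Step 5: 450 μL + 0.6 mL = 1050 μL total → factor 1050/450 = 2.3333
Product of known-step factors = 91038
Overall factor = 2.00 μg/mL / (1.81 × 10^-7 μg/mL) = 1.105 × 10^7
Step-1 factor = 1.105 × 10^7 / 91038 = 121.37
v = 45.5 mL / 121.37 = 0.375 mL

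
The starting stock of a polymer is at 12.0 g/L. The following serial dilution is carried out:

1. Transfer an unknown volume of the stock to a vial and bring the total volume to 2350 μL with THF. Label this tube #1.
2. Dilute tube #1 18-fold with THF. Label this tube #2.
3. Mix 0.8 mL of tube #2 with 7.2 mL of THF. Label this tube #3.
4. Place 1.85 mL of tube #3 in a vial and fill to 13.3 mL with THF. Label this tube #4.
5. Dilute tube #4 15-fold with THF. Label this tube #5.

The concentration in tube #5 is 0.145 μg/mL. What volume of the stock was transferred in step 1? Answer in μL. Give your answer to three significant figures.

551 μL

Step 1: v brought to 2350 μL → factor = 2350 μL/v
Step 2: 18-fold → factor 18
Step 3: 0.8 mL + 7.2 mL = 8 mL total → factor 8/0.8 = 10
Step 4: 1.85 mL brought to 13.3 mL → factor 13.3/1.85 = 7.1892
Step 5: 15-fold → factor 15
Product of known-step factors = 19411
Overall factor = 12.0 g/L / (0.145 μg/mL) = 82759
Step-1 factor = 82759 / 19411 = 4.2635
v = 2350 μL / 4.2635 = 551 μL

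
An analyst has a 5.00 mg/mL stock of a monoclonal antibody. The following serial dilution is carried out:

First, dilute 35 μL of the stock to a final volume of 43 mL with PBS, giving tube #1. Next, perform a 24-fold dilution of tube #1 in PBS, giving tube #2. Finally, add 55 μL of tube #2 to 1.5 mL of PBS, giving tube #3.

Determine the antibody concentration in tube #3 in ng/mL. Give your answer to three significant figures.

6.00 ng/mL

Step 1: 35 μL brought to 43 mL → factor 43000/35 = 1228.6
Step 2: 24-fold → factor 24
Step 3: 55 μL + 1.5 mL = 1555 μL total → factor 1555/55 = 28.273
Overall dilution factor = 1228.6 × 24 × 28.273 = 8.3364 × 10^5
Final = 5.00 mg/mL / 8.3364 × 10^5 = 5.998 × 10^-6 mg/mL = 6.00 ng/mL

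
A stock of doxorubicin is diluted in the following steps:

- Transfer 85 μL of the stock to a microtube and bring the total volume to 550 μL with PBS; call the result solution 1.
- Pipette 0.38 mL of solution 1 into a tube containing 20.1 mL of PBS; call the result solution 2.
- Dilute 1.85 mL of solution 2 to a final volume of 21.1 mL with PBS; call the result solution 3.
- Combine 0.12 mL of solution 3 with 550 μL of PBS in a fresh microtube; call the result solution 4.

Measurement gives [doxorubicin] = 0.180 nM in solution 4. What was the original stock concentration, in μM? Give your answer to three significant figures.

4.00 μM

Step 1: 85 μL brought to 550 μL → factor 550/85 = 6.4706
Step 2: 0.38 mL + 20.1 mL = 20.48 mL total → factor 20.48/0.38 = 53.895
Step 3: 1.85 mL brought to 21.1 mL → factor 21.1/1.85 = 11.405
Step 4: 0.12 mL + 550 μL = 0.67 mL total → factor 0.67/0.12 = 5.5833
Overall dilution factor = 6.4706 × 53.895 × 11.405 × 5.5833 = 22207
Stock = 0.180 nM × 22207 = 3997 nM = 4.00 μM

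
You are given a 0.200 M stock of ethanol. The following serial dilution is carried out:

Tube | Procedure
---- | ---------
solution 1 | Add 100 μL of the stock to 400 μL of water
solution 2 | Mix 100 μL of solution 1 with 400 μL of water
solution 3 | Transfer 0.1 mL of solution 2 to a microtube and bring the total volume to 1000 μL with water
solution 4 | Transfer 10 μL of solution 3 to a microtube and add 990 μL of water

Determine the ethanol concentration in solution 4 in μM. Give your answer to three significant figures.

8.00 μM

Step 1: 100 μL + 400 μL = 500 μL total → factor 500/100 = 5
Step 2: 100 μL + 400 μL = 500 μL total → factor 500/100 = 5
Step 3: 0.1 mL brought to 1000 μL → factor 1/0.1 = 10
Step 4: 10 μL + 990 μL = 1000 μL total → factor 1000/10 = 100
Overall dilution factor = 5 × 5 × 10 × 100 = 25000
Final = 0.200 M / 25000 = 8.000 × 10^-6 M = 8.00 μM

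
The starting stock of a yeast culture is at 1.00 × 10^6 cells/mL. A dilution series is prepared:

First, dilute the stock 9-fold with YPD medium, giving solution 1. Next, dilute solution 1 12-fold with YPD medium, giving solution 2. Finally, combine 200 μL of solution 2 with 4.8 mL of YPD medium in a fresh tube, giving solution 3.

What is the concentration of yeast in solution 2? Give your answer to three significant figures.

9.26 × 10^3 cells/mL

Step 1: 9-fold → factor 9
Step 2: 12-fold → factor 12
Dilution factor through solution 2 = 9 × 12 = 108
[solution 2] = 1.00 × 10^6 cells/mL / 108 = 9.26 × 10^3 cells/mL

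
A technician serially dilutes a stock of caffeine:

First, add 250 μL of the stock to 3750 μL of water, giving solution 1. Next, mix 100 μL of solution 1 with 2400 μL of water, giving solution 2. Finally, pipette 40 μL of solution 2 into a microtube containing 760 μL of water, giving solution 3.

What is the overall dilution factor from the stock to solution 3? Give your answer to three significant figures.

8.00 × 10^3

Step 1: 250 μL + 3750 μL = 4000 μL total → factor 4000/250 = 16
Step 2: 100 μL + 2400 μL = 2500 μL total → factor 2500/100 = 25
Step 3: 40 μL + 760 μL = 800 μL total → factor 800/40 = 20
Overall dilution factor = 16 × 25 × 20 = 8000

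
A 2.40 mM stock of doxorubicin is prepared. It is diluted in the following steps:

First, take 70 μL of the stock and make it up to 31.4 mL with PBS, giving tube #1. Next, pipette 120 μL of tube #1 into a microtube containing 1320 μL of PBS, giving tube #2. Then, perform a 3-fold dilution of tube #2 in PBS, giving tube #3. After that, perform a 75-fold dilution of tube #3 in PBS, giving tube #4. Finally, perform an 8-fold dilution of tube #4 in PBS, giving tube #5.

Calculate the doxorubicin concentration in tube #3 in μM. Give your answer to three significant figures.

Step 1: 70 μL brought to 31.4 mL → factor 31400/70 = 448.57
Step 2: 120 μL + 1320 μL = 1440 μL total → factor 1440/120 = 12
Step 3: 3-fold → factor 3
Dilution factor through tube #3 = 448.57 × 12 × 3 = 16149
[tube #3] = 2.40 mM / 16149 = 0.0001486 mM = 0.149 μM

0.149 μM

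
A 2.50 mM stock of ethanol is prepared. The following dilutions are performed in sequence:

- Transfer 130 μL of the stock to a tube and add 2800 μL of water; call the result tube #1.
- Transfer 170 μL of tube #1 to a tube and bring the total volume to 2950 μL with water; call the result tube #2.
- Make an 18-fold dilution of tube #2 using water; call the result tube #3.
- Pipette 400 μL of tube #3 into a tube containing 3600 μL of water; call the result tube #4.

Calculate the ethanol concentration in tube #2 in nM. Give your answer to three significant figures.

6.39 × 10^3 nM

Step 1: 130 μL + 2800 μL = 2930 μL total → factor 2930/130 = 22.538
Step 2: 170 μL brought to 2950 μL → factor 2950/170 = 17.353
Dilution factor through tube #2 = 22.538 × 17.353 = 391.11
[tube #2] = 2.50 mM / 391.11 = 0.006392 mM = 6.39 × 10^3 nM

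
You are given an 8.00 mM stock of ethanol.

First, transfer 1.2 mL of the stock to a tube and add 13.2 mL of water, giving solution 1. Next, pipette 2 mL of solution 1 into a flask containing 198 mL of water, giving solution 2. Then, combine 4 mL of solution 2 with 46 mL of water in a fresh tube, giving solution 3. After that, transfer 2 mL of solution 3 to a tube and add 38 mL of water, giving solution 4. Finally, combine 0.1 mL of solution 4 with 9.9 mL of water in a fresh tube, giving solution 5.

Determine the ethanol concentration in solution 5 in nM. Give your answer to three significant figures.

0.267 nM

Step 1: 1.2 mL + 13.2 mL = 14.4 mL total → factor 14.4/1.2 = 12
Step 2: 2 mL + 198 mL = 200 mL total → factor 200/2 = 100
Step 3: 4 mL + 46 mL = 50 mL total → factor 50/4 = 12.5
Step 4: 2 mL + 38 mL = 40 mL total → factor 40/2 = 20
Step 5: 0.1 mL + 9.9 mL = 10 mL total → factor 10/0.1 = 100
Overall dilution factor = 12 × 100 × 12.5 × 20 × 100 = 3 × 10^7
Final = 8.00 mM / 3 × 10^7 = 2.667 × 10^-7 mM = 0.267 nM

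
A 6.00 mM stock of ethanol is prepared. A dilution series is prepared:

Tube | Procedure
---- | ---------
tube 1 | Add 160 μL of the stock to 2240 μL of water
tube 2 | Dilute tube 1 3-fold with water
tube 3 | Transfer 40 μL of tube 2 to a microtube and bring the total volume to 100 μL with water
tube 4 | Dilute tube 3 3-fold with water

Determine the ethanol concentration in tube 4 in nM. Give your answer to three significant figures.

Step 1: 160 μL + 2240 μL = 2400 μL total → factor 2400/160 = 15
Step 2: 3-fold → factor 3
Step 3: 40 μL brought to 100 μL → factor 100/40 = 2.5
Step 4: 3-fold → factor 3
Overall dilution factor = 15 × 3 × 2.5 × 3 = 337.5
Final = 6.00 mM / 337.5 = 0.01778 mM = 1.78 × 10^4 nM

1.78 × 10^4 nM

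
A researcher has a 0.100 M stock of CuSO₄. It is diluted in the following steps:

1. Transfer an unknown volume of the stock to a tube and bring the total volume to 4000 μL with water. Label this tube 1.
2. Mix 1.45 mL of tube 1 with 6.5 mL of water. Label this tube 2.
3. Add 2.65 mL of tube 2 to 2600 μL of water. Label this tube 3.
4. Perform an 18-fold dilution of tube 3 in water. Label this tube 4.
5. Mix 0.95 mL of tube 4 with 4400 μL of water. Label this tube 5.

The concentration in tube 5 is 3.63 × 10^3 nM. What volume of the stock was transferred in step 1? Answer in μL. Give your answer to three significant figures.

Step 1: v brought to 4000 μL → factor = 4000 μL/v
Step 2: 1.45 mL + 6.5 mL = 7.95 mL total → factor 7.95/1.45 = 5.4828
Step 3: 2.65 mL + 2600 μL = 5.25 mL total → factor 5.25/2.65 = 1.9811
Step 4: 18-fold → factor 18
Step 5: 0.95 mL + 4400 μL = 5.35 mL total → factor 5.35/0.95 = 5.6316
Product of known-step factors = 1101.1
Overall factor = 0.100 M / (3.63 × 10^3 nM) = 27548
Step-1 factor = 27548 / 1101.1 = 25.019
v = 4000 μL / 25.019 = 160 μL

160 μL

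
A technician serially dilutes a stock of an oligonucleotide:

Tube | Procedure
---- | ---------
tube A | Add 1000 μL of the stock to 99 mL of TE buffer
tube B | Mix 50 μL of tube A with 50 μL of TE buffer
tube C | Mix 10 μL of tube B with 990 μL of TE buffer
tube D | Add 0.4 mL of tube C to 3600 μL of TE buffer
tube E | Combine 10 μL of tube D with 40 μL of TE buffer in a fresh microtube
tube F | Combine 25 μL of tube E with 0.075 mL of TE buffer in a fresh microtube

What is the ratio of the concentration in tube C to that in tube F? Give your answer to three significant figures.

Step 1: 1000 μL + 99 mL = 1 × 10^5 μL total → factor 1 × 10^5/1000 = 100
Step 2: 50 μL + 50 μL = 100 μL total → factor 100/50 = 2
Step 3: 10 μL + 990 μL = 1000 μL total → factor 1000/10 = 100
Step 4: 0.4 mL + 3600 μL = 4 mL total → factor 4/0.4 = 10
Step 5: 10 μL + 40 μL = 50 μL total → factor 50/10 = 5
Step 6: 25 μL + 0.075 mL = 100 μL total → factor 100/25 = 4
Dilution factor to tube C = 20000; to tube F = 4 × 10^6
[tube C]/[tube F] = (factor to tube F)/(factor to tube C) = 4 × 10^6/20000 = 200

200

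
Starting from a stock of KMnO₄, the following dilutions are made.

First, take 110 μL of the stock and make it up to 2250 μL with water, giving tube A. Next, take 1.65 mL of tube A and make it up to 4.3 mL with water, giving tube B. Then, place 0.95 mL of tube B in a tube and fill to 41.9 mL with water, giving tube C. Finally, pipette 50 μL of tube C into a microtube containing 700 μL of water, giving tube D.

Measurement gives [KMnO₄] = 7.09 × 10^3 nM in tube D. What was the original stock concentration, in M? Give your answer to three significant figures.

0.250 M

Step 1: 110 μL brought to 2250 μL → factor 2250/110 = 20.455
Step 2: 1.65 mL brought to 4.3 mL → factor 4.3/1.65 = 2.6061
Step 3: 0.95 mL brought to 41.9 mL → factor 41.9/0.95 = 44.105
Step 4: 50 μL + 700 μL = 750 μL total → factor 750/50 = 15
Overall dilution factor = 20.455 × 2.6061 × 44.105 × 15 = 35266
Stock = 7.09 × 10^3 nM × 35266 = 2.500 × 10^8 nM = 0.250 M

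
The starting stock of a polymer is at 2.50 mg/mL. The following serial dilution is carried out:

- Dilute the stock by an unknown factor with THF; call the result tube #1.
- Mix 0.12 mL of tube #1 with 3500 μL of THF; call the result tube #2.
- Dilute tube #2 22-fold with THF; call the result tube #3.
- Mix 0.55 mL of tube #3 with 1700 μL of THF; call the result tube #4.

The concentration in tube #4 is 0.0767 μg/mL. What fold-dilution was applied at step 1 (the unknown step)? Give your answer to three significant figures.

12.0-fold

Step 1: unknown factor x
Step 2: 0.12 mL + 3500 μL = 3.62 mL total → factor 3.62/0.12 = 30.167
Step 3: 22-fold → factor 22
Step 4: 0.55 mL + 1700 μL = 2.25 mL total → factor 2.25/0.55 = 4.0909
Product of known-step factors = 2715
Overall factor = 2.50 mg/mL / (0.0767 μg/mL) = 32595
x = 32595 / 2715 = 12.0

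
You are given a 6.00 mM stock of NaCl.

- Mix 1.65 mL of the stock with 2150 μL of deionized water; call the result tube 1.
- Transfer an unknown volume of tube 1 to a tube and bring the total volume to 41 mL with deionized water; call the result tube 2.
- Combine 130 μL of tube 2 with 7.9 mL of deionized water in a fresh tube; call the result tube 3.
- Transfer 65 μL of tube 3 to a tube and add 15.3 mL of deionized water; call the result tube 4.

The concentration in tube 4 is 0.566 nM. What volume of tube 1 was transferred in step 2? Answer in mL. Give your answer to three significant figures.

0.130 mL

Step 1: 1.65 mL + 2150 μL = 3.8 mL total → factor 3.8/1.65 = 2.303
Step 2: v brought to 41 mL → factor = 41 mL/v
Step 3: 130 μL + 7.9 mL = 8030 μL total → factor 8030/130 = 61.769
Step 4: 65 μL + 15.3 mL = 15365 μL total → factor 15365/65 = 236.38
Product of known-step factors = 33627
Overall factor = 6.00 mM / (0.566 nM) = 1.0601 × 10^7
Step-2 factor = 1.0601 × 10^7 / 33627 = 315.24
v = 41 mL / 315.24 = 0.130 mL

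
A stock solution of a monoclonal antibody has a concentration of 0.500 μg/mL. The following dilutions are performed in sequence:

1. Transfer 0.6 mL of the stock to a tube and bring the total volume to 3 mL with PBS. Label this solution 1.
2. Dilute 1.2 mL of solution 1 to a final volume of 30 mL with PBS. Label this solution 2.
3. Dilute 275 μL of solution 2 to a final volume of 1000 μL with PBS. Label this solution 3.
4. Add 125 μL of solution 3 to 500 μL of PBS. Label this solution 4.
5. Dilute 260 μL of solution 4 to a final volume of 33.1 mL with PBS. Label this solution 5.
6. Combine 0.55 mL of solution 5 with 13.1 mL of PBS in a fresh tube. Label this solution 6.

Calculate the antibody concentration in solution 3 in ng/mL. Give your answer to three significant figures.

1.10 ng/mL

Step 1: 0.6 mL brought to 3 mL → factor 3/0.6 = 5
Step 2: 1.2 mL brought to 30 mL → factor 30/1.2 = 25
Step 3: 275 μL brought to 1000 μL → factor 1000/275 = 3.6364
Dilution factor through solution 3 = 5 × 25 × 3.6364 = 454.55
[solution 3] = 0.500 μg/mL / 454.55 = 0.001100 μg/mL = 1.10 ng/mL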